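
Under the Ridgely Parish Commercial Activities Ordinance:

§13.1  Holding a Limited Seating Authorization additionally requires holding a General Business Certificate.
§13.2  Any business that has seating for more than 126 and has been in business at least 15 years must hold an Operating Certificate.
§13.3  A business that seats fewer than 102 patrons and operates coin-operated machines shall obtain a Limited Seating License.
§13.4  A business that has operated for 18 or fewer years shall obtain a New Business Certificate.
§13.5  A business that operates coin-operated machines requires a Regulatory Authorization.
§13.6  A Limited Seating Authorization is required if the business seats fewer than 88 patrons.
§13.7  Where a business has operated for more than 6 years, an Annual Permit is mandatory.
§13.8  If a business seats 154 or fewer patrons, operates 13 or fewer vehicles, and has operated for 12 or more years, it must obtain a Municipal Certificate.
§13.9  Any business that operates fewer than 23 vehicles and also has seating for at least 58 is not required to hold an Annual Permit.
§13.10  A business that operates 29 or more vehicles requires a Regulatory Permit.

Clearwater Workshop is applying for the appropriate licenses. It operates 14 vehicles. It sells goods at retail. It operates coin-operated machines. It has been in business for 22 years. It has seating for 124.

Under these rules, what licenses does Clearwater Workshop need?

Regulatory Authorization

§13.1 Limited Seating Authorization is not required → no effect.
§13.2 seating 124 ≤ 126; years in business 22 ≥ 15 → Operating Certificate not required.
§13.3 seating 124 ≥ 102; operates coin-operated machines → Limited Seating License not required.
§13.4 years in business 22 > 18 → New Business Certificate not required.
§13.5 operates coin-operated machines → Regulatory Authorization required.
§13.6 seating 124 ≥ 88 → Limited Seating Authorization not required.
§13.7 years in business 22 > 6 → Annual Permit required.
§13.8 seating 124 ≤ 154; vehicles 14 > 13; years in business 22 ≥ 12 → Municipal Certificate not required.
§13.9 vehicles 14 < 23; seating 124 ≥ 58 → exempt from Annual Permit.
§13.10 vehicles 14 < 29 → Regulatory Permit not required.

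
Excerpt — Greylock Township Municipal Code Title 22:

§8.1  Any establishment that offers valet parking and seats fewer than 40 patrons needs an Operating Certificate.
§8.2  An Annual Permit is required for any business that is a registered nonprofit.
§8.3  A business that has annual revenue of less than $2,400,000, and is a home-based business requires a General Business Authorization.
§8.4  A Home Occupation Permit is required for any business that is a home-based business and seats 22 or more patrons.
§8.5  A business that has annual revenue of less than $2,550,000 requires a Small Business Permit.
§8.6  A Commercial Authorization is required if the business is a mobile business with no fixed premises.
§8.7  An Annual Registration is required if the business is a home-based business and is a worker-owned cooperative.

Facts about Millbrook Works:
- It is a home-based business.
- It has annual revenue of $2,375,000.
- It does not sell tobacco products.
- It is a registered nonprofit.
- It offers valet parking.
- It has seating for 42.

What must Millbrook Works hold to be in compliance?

Annual Permit, General Business Authorization, Home Occupation Permit, Small Business Permit

§8.1 offers valet parking; seating 42 ≥ 40 → Operating Certificate not required.
§8.2 is a registered nonprofit → Annual Permit required.
§8.3 revenue $2,375,000 < $2,400,000; is a home-based business → General Business Authorization required.
§8.4 is a home-based business; seating 42 ≥ 22 → Home Occupation Permit required.
§8.5 revenue $2,375,000 < $2,550,000 → Small Business Permit required.
§8.6 is a home-based business (not: is a mobile business with no fixed premises) → Commercial Authorization not required.
§8.7 is a home-based business; is a registered nonprofit (not: is a worker-owned cooperative) → Annual Registration not required.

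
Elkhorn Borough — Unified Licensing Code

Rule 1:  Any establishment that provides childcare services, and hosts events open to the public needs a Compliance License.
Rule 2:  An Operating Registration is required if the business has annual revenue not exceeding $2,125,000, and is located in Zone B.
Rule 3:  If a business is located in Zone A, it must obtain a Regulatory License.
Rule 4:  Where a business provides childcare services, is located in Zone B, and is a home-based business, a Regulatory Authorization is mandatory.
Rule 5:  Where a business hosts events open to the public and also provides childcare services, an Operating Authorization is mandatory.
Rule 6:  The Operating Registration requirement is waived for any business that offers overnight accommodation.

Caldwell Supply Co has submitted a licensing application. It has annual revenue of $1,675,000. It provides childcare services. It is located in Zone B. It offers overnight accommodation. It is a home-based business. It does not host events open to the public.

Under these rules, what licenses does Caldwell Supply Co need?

Regulatory Authorization

Rule 1: provides childcare services; does not host events open to the public → Compliance License not required.
Rule 2: revenue $1,675,000 ≤ $2,125,000; is located in Zone B → Operating Registration required.
Rule 3: is located in Zone B (not: is located in Zone A) → Regulatory License not required.
Rule 4: provides childcare services; is located in Zone B; is a home-based business → Regulatory Authorization required.
Rule 5: does not host events open to the public; provides childcare services → Operating Authorization not required.
Rule 6: offers overnight accommodation → exempt from Operating Registration.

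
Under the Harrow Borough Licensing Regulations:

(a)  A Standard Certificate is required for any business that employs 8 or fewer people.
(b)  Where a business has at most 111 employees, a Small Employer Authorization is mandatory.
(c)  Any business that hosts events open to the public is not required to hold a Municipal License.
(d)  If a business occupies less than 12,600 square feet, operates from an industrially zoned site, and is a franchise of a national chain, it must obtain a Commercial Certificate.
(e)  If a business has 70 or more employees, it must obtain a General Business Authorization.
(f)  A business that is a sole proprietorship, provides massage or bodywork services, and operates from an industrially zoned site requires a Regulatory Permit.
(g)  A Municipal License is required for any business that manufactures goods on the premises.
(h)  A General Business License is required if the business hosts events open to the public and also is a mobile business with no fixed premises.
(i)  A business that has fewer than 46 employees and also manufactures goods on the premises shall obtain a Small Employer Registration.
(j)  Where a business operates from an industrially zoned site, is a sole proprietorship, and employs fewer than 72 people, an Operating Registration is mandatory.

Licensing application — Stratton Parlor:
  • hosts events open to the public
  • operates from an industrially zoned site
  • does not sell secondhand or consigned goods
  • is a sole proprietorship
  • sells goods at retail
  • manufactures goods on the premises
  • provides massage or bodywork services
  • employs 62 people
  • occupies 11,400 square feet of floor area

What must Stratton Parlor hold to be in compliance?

(a) employees 62 > 8 → Standard Certificate not required.
(b) employees 62 ≤ 111 → Small Employer Authorization required.
(c) hosts events open to the public → exempt from Municipal License.
(d) floor area 11,400 square feet < 12,600 square feet; operates from an industrially zoned site; is a sole proprietorship (not: is a franchise of a national chain) → Commercial Certificate not required.
(e) employees 62 < 70 → General Business Authorization not required.
(f) is a sole proprietorship; provides massage or bodywork services; operates from an industrially zoned site → Regulatory Permit required.
(g) manufactures goods on the premises → Municipal License required.
(h) hosts events open to the public; operates from an industrially zoned site (not: is a mobile business with no fixed premises) → General Business License not required.
(i) employees 62 ≥ 46; manufactures goods on the premises → Small Employer Registration not required.
(j) operates from an industrially zoned site; is a sole proprietorship; employees 62 < 72 → Operating Registration required.

Operating Registration, Regulatory Permit, Small Employer Authorization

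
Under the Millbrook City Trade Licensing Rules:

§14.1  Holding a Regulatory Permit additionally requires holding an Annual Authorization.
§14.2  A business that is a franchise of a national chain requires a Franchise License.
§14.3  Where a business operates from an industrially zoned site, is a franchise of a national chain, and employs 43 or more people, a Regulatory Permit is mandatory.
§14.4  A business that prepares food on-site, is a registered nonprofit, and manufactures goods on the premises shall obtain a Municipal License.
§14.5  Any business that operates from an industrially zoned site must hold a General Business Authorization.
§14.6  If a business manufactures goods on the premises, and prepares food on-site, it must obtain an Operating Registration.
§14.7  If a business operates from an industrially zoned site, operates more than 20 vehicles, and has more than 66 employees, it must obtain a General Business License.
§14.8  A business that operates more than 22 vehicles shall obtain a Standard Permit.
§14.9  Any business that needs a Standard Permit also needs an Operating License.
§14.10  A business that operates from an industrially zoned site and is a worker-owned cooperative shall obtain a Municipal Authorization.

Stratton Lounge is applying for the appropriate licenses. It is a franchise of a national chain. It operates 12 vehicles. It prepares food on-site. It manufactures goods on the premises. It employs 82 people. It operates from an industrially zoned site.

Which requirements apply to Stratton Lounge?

§14.1 Regulatory Permit is required → Annual Authorization also required.
§14.2 is a franchise of a national chain → Franchise License required.
§14.3 operates from an industrially zoned site; is a franchise of a national chain; employees 82 ≥ 43 → Regulatory Permit required.
§14.4 prepares food on-site; is a franchise of a national chain (not: is a registered nonprofit); manufactures goods on the premises → Municipal License not required.
§14.5 operates from an industrially zoned site → General Business Authorization required.
§14.6 manufactures goods on the premises; prepares food on-site → Operating Registration required.
§14.7 operates from an industrially zoned site; vehicles 12 ≤ 20; employees 82 > 66 → General Business License not required.
§14.8 vehicles 12 ≤ 22 → Standard Permit not required.
§14.9 Standard Permit is not required → no effect.
§14.10 operates from an industrially zoned site; is a franchise of a national chain (not: is a worker-owned cooperative) → Municipal Authorization not required.

Annual Authorization, Franchise License, General Business Authorization, Operating Registration, Regulatory Permit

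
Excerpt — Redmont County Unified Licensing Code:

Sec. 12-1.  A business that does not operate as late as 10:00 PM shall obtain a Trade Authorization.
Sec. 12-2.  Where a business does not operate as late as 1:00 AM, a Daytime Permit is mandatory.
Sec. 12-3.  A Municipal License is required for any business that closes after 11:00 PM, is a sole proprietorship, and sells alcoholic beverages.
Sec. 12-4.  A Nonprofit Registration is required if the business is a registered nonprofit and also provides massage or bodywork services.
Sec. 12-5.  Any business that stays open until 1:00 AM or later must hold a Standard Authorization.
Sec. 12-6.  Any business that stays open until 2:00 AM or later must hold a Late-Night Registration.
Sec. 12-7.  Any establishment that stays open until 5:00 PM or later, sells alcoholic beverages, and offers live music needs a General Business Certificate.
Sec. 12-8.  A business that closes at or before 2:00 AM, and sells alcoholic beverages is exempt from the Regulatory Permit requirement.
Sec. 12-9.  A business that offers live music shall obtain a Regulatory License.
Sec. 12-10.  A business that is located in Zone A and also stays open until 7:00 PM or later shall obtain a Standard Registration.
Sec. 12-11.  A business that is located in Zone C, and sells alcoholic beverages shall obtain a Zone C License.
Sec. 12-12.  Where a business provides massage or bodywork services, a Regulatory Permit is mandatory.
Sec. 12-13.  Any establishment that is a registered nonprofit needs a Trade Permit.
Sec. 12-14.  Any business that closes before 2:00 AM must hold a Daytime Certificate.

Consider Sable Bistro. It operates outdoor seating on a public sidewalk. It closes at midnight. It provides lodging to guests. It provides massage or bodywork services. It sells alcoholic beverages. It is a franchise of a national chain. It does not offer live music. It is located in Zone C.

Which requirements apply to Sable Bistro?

Sec. 12-1. closes midnight, after 10:00 PM → Trade Authorization not required.
Sec. 12-2. closes midnight, at/before 1:00 AM → Daytime Permit required.
Sec. 12-3. closes midnight, after 11:00 PM; is a franchise of a national chain (not: is a sole proprietorship); sells alcoholic beverages → Municipal License not required.
Sec. 12-4. is a franchise of a national chain (not: is a registered nonprofit); provides massage or bodywork services → Nonprofit Registration not required.
Sec. 12-5. closes midnight, at/before 1:00 AM → Standard Authorization not required.
Sec. 12-6. closes midnight, at/before 2:00 AM → Late-Night Registration not required.
Sec. 12-7. closes midnight, after 5:00 PM; sells alcoholic beverages; does not offer live music → General Business Certificate not required.
Sec. 12-8. closes midnight, at/before 2:00 AM; sells alcoholic beverages → exempt from Regulatory Permit.
Sec. 12-9. does not offer live music → Regulatory License not required.
Sec. 12-10. is located in Zone C (not: is located in Zone A); closes midnight, after 7:00 PM → Standard Registration not required.
Sec. 12-11. is located in Zone C; sells alcoholic beverages → Zone C License required.
Sec. 12-12. provides massage or bodywork services → Regulatory Permit required.
Sec. 12-13. is a franchise of a national chain (not: is a registered nonprofit) → Trade Permit not required.
Sec. 12-14. closes midnight, at/before 2:00 AM → Daytime Certificate required.

Daytime Certificate, Daytime Permit, Zone C License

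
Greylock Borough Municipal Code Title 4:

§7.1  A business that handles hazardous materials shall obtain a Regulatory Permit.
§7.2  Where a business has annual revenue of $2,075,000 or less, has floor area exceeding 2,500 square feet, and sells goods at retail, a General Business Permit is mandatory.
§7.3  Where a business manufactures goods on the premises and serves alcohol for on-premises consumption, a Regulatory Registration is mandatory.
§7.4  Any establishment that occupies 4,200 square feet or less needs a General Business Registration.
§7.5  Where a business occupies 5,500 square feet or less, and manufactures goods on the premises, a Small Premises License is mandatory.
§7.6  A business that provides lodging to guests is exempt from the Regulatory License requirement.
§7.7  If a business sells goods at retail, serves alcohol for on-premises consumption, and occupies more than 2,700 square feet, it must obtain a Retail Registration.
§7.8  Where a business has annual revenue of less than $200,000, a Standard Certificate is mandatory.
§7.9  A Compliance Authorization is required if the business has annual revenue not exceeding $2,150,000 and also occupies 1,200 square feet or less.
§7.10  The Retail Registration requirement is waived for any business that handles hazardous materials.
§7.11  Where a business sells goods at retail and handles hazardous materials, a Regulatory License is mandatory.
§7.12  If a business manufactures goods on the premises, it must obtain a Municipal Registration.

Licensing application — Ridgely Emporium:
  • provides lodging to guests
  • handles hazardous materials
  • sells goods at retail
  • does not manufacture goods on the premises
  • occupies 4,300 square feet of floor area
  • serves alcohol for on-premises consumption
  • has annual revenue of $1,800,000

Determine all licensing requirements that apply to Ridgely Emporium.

General Business Permit, Regulatory Permit

§7.1 handles hazardous materials → Regulatory Permit required.
§7.2 revenue $1,800,000 ≤ $2,075,000; floor area 4,300 square feet > 2,500 square feet; sells goods at retail → General Business Permit required.
§7.3 does not manufacture goods on the premises; serves alcohol for on-premises consumption → Regulatory Registration not required.
§7.4 floor area 4,300 square feet > 4,200 square feet → General Business Registration not required.
§7.5 floor area 4,300 square feet ≤ 5,500 square feet; does not manufacture goods on the premises → Small Premises License not required.
§7.6 provides lodging to guests → exempt from Regulatory License.
§7.7 sells goods at retail; serves alcohol for on-premises consumption; floor area 4,300 square feet > 2,700 square feet → Retail Registration required.
§7.8 revenue $1,800,000 ≥ $200,000 → Standard Certificate not required.
§7.9 revenue $1,800,000 ≤ $2,150,000; floor area 4,300 square feet > 1,200 square feet → Compliance Authorization not required.
§7.10 handles hazardous materials → exempt from Retail Registration.
§7.11 sells goods at retail; handles hazardous materials → Regulatory License required.
§7.12 does not manufacture goods on the premises → Municipal Registration not required.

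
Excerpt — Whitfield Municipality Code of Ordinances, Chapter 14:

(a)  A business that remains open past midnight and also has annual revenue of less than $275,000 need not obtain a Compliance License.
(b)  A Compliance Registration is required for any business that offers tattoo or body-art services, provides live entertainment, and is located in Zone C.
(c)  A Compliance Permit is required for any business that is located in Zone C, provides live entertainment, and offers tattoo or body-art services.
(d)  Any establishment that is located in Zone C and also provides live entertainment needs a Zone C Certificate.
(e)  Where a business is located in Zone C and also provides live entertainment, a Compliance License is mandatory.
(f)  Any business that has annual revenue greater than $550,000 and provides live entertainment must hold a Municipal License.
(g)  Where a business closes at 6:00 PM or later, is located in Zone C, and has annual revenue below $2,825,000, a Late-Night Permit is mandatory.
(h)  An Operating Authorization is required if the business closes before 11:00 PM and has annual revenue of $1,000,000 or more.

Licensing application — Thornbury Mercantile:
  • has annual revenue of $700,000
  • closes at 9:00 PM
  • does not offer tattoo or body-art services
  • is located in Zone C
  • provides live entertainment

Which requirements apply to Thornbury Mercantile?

(a) closes 9:00 PM, at/before midnight; revenue $700,000 ≥ $275,000 → Compliance License exemption does not apply.
(b) does not offer tattoo or body-art services; provides live entertainment; is located in Zone C → Compliance Registration not required.
(c) is located in Zone C; provides live entertainment; does not offer tattoo or body-art services → Compliance Permit not required.
(d) is located in Zone C; provides live entertainment → Zone C Certificate required.
(e) is located in Zone C; provides live entertainment → Compliance License required.
(f) revenue $700,000 > $550,000; provides live entertainment → Municipal License required.
(g) closes 9:00 PM, after 6:00 PM; is located in Zone C; revenue $700,000 < $2,825,000 → Late-Night Permit required.
(h) closes 9:00 PM, at/before 11:00 PM; revenue $700,000 < $1,000,000 → Operating Authorization not required.

Compliance License, Late-Night Permit, Municipal License, Zone C Certificate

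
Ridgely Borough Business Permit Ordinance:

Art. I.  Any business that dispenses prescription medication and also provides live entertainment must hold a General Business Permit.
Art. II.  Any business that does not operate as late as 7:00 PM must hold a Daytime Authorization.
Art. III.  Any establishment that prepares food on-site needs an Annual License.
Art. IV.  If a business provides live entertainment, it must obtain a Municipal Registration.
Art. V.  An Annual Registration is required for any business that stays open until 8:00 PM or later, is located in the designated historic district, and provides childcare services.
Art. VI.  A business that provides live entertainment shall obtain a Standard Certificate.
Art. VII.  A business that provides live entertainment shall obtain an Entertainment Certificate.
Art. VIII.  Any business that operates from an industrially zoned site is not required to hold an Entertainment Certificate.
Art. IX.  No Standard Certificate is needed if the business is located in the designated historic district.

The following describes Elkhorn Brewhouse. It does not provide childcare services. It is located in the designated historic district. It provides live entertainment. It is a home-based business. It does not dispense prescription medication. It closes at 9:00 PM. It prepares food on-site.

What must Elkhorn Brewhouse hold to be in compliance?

Annual License, Entertainment Certificate, Municipal Registration

Art. I. does not dispense prescription medication; provides live entertainment → General Business Permit not required.
Art. II. closes 9:00 PM, after 7:00 PM → Daytime Authorization not required.
Art. III. prepares food on-site → Annual License required.
Art. IV. provides live entertainment → Municipal Registration required.
Art. V. closes 9:00 PM, after 8:00 PM; is located in the designated historic district; does not provide childcare services → Annual Registration not required.
Art. VI. provides live entertainment → Standard Certificate required.
Art. VII. provides live entertainment → Entertainment Certificate required.
Art. VIII. is a home-based business (not: operates from an industrially zoned site) → Entertainment Certificate exemption does not apply.
Art. IX. is located in the designated historic district → exempt from Standard Certificate.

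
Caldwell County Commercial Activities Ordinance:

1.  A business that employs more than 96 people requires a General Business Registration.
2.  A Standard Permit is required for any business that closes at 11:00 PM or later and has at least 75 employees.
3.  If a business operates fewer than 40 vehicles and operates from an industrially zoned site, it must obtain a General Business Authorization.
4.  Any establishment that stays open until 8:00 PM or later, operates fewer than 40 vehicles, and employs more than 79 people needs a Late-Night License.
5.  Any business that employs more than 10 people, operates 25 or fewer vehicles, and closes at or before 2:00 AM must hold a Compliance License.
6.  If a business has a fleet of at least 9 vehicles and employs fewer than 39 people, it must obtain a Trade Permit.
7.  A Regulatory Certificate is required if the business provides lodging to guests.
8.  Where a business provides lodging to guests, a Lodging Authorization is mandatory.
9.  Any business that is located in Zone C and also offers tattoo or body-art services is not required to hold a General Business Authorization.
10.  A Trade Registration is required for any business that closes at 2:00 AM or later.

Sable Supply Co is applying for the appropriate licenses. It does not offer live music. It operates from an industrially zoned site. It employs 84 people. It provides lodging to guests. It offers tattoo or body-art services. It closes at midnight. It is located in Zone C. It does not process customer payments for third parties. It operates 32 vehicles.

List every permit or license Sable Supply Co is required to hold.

1. employees 84 ≤ 96 → General Business Registration not required.
2. closes midnight, after 11:00 PM; employees 84 ≥ 75 → Standard Permit required.
3. vehicles 32 < 40; operates from an industrially zoned site → General Business Authorization required.
4. closes midnight, after 8:00 PM; vehicles 32 < 40; employees 84 > 79 → Late-Night License required.
5. employees 84 > 10; vehicles 32 > 25; closes midnight, at/before 2:00 AM → Compliance License not required.
6. vehicles 32 ≥ 9; employees 84 ≥ 39 → Trade Permit not required.
7. provides lodging to guests → Regulatory Certificate required.
8. provides lodging to guests → Lodging Authorization required.
9. is located in Zone C; offers tattoo or body-art services → exempt from General Business Authorization.
10. closes midnight, at/before 2:00 AM → Trade Registration not required.

Late-Night License, Lodging Authorization, Regulatory Certificate, Standard Permit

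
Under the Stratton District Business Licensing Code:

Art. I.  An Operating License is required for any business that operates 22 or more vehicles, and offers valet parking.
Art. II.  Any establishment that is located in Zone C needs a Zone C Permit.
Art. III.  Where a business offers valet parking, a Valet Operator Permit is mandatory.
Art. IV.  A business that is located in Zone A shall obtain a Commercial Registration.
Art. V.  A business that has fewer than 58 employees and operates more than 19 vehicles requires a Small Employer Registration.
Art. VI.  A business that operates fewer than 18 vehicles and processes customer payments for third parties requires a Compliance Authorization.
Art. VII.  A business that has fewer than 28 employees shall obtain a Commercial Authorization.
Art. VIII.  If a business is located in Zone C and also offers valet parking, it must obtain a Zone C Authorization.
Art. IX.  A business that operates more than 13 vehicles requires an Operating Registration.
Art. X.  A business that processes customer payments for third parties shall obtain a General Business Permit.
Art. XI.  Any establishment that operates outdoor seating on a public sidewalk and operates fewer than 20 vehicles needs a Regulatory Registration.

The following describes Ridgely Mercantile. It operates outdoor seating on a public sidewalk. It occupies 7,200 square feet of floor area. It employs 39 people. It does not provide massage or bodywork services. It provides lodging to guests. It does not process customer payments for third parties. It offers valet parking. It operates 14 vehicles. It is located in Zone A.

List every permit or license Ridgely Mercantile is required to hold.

Commercial Registration, Operating Registration, Regulatory Registration, Valet Operator Permit

Art. I. vehicles 14 < 22; offers valet parking → Operating License not required.
Art. II. is located in Zone A (not: is located in Zone C) → Zone C Permit not required.
Art. III. offers valet parking → Valet Operator Permit required.
Art. IV. is located in Zone A → Commercial Registration required.
Art. V. employees 39 < 58; vehicles 14 ≤ 19 → Small Employer Registration not required.
Art. VI. vehicles 14 < 18; does not process customer payments for third parties → Compliance Authorization not required.
Art. VII. employees 39 ≥ 28 → Commercial Authorization not required.
Art. VIII. is located in Zone A (not: is located in Zone C); offers valet parking → Zone C Authorization not required.
Art. IX. vehicles 14 > 13 → Operating Registration required.
Art. X. does not process customer payments for third parties → General Business Permit not required.
Art. XI. operates outdoor seating on a public sidewalk; vehicles 14 < 20 → Regulatory Registration required.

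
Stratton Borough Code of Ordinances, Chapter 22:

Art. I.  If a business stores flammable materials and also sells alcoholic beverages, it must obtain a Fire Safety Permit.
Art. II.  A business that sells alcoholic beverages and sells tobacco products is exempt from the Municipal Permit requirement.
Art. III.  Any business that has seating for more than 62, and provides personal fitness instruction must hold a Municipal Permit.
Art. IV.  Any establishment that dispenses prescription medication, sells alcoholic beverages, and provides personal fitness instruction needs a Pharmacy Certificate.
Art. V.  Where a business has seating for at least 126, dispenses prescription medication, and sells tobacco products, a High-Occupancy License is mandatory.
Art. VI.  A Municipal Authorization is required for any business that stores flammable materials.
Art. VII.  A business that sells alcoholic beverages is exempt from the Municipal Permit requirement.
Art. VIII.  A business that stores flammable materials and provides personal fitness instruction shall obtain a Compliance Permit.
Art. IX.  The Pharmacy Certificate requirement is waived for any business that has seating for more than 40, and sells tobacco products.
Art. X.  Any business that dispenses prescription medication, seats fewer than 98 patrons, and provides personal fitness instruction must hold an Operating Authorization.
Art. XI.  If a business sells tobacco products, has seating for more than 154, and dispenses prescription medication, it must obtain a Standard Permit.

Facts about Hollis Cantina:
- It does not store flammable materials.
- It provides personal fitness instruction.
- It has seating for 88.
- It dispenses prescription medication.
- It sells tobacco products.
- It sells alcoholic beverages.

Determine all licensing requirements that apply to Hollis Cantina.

Operating Authorization

Art. I. does not store flammable materials; sells alcoholic beverages → Fire Safety Permit not required.
Art. II. sells alcoholic beverages; sells tobacco products → exempt from Municipal Permit.
Art. III. seating 88 > 62; provides personal fitness instruction → Municipal Permit required.
Art. IV. dispenses prescription medication; sells alcoholic beverages; provides personal fitness instruction → Pharmacy Certificate required.
Art. V. seating 88 < 126; dispenses prescription medication; sells tobacco products → High-Occupancy License not required.
Art. VI. does not store flammable materials → Municipal Authorization not required.
Art. VII. sells alcoholic beverages → exempt from Municipal Permit.
Art. VIII. does not store flammable materials; provides personal fitness instruction → Compliance Permit not required.
Art. IX. seating 88 > 40; sells tobacco products → exempt from Pharmacy Certificate.
Art. X. dispenses prescription medication; seating 88 < 98; provides personal fitness instruction → Operating Authorization required.
Art. XI. sells tobacco products; seating 88 ≤ 154; dispenses prescription medication → Standard Permit not required.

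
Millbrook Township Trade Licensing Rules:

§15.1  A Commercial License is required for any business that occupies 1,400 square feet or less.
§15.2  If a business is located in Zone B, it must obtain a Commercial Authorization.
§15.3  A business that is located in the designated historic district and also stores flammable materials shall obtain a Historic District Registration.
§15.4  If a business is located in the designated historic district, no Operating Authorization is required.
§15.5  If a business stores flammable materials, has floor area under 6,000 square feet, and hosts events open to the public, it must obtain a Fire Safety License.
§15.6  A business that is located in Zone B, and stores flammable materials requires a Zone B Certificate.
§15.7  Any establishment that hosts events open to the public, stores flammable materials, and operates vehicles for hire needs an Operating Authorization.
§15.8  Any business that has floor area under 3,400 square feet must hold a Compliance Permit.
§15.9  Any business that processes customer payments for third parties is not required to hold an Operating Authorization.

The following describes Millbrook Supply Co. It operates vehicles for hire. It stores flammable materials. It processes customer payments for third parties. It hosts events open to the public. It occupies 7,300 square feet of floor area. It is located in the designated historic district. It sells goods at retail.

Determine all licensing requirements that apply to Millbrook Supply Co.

Historic District Registration

§15.1 floor area 7,300 square feet > 1,400 square feet → Commercial License not required.
§15.2 is located in the designated historic district (not: is located in Zone B) → Commercial Authorization not required.
§15.3 is located in the designated historic district; stores flammable materials → Historic District Registration required.
§15.4 is located in the designated historic district → exempt from Operating Authorization.
§15.5 stores flammable materials; floor area 7,300 square feet ≥ 6,000 square feet; hosts events open to the public → Fire Safety License not required.
§15.6 is located in the designated historic district (not: is located in Zone B); stores flammable materials → Zone B Certificate not required.
§15.7 hosts events open to the public; stores flammable materials; operates vehicles for hire → Operating Authorization required.
§15.8 floor area 7,300 square feet ≥ 3,400 square feet → Compliance Permit not required.
§15.9 processes customer payments for third parties → exempt from Operating Authorization.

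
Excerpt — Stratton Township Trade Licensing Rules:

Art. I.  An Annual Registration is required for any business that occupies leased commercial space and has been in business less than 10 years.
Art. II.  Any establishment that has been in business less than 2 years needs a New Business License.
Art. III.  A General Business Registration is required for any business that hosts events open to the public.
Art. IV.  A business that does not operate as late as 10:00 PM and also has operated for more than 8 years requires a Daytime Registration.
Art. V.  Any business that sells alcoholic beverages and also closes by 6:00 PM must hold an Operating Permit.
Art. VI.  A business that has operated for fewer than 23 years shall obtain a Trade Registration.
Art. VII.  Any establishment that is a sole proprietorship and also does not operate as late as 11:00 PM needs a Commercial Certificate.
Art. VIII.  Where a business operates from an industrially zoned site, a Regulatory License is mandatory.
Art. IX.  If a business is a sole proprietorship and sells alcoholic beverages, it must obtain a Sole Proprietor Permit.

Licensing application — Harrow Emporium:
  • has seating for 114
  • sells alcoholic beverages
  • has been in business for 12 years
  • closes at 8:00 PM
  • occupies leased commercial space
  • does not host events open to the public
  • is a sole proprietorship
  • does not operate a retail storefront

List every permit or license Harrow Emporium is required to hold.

Art. I. occupies leased commercial space; years in business 12 ≥ 10 → Annual Registration not required.
Art. II. years in business 12 ≥ 2 → New Business License not required.
Art. III. does not host events open to the public → General Business Registration not required.
Art. IV. closes 8:00 PM, at/before 10:00 PM; years in business 12 > 8 → Daytime Registration required.
Art. V. sells alcoholic beverages; closes 8:00 PM, after 6:00 PM → Operating Permit not required.
Art. VI. years in business 12 < 23 → Trade Registration required.
Art. VII. is a sole proprietorship; closes 8:00 PM, at/before 11:00 PM → Commercial Certificate required.
Art. VIII. occupies leased commercial space (not: operates from an industrially zoned site) → Regulatory License not required.
Art. IX. is a sole proprietorship; sells alcoholic beverages → Sole Proprietor Permit required.

Commercial Certificate, Daytime Registration, Sole Proprietor Permit, Trade Registration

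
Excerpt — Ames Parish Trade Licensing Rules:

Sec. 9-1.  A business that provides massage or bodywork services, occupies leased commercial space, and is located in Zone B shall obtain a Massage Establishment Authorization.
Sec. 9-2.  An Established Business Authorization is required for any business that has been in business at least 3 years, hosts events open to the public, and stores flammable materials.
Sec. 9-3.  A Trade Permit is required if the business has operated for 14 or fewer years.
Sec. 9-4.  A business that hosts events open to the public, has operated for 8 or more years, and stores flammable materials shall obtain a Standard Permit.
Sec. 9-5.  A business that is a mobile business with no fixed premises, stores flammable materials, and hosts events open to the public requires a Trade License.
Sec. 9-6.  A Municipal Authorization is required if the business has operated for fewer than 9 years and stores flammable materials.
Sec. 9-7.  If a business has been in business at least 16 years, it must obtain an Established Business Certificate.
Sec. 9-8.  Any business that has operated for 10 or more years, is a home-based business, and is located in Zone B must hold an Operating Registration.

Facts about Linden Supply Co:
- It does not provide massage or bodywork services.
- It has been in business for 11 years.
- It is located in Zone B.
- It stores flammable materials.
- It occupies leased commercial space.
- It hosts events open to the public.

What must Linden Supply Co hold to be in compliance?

Established Business Authorization, Standard Permit, Trade Permit

Sec. 9-1. does not provide massage or bodywork services; occupies leased commercial space; is located in Zone B → Massage Establishment Authorization not required.
Sec. 9-2. years in business 11 ≥ 3; hosts events open to the public; stores flammable materials → Established Business Authorization required.
Sec. 9-3. years in business 11 ≤ 14 → Trade Permit required.
Sec. 9-4. hosts events open to the public; years in business 11 ≥ 8; stores flammable materials → Standard Permit required.
Sec. 9-5. occupies leased commercial space (not: is a mobile business with no fixed premises); stores flammable materials; hosts events open to the public → Trade License not required.
Sec. 9-6. years in business 11 ≥ 9; stores flammable materials → Municipal Authorization not required.
Sec. 9-7. years in business 11 < 16 → Established Business Certificate not required.
Sec. 9-8. years in business 11 ≥ 10; occupies leased commercial space (not: is a home-based business); is located in Zone B → Operating Registration not required.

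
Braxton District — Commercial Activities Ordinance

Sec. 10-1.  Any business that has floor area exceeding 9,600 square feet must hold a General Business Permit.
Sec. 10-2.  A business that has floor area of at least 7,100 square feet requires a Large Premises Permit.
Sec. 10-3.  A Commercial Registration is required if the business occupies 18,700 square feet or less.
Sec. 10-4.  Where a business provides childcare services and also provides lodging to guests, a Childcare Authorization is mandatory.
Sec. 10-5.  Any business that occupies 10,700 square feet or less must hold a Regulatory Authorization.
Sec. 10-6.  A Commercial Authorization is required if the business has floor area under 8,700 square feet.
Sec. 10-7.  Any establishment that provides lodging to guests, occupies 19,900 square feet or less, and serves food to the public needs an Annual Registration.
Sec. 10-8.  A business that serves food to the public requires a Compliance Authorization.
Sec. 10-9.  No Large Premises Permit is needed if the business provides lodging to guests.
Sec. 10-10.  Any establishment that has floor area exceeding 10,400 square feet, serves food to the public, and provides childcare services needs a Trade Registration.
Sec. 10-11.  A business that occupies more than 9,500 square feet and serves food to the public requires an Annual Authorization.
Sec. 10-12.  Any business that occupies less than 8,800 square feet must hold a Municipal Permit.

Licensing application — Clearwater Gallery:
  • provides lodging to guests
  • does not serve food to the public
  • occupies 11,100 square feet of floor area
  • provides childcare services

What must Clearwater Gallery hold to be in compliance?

Sec. 10-1. floor area 11,100 square feet > 9,600 square feet → General Business Permit required.
Sec. 10-2. floor area 11,100 square feet ≥ 7,100 square feet → Large Premises Permit required.
Sec. 10-3. floor area 11,100 square feet ≤ 18,700 square feet → Commercial Registration required.
Sec. 10-4. provides childcare services; provides lodging to guests → Childcare Authorization required.
Sec. 10-5. floor area 11,100 square feet > 10,700 square feet → Regulatory Authorization not required.
Sec. 10-6. floor area 11,100 square feet ≥ 8,700 square feet → Commercial Authorization not required.
Sec. 10-7. provides lodging to guests; floor area 11,100 square feet ≤ 19,900 square feet; does not serve food to the public → Annual Registration not required.
Sec. 10-8. does not serve food to the public → Compliance Authorization not required.
Sec. 10-9. provides lodging to guests → exempt from Large Premises Permit.
Sec. 10-10. floor area 11,100 square feet > 10,400 square feet; does not serve food to the public; provides childcare services → Trade Registration not required.
Sec. 10-11. floor area 11,100 square feet > 9,500 square feet; does not serve food to the public → Annual Authorization not required.
Sec. 10-12. floor area 11,100 square feet ≥ 8,800 square feet → Municipal Permit not required.

Childcare Authorization, Commercial Registration, General Business Permit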